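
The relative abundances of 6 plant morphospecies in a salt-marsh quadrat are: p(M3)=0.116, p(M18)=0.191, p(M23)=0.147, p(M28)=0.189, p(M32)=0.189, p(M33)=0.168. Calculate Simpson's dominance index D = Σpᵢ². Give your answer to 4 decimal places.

0.1712

D = 0.116² + 0.191² + 0.147² + 0.189² + 0.189² + 0.168² = 0.013456 + 0.036481 + 0.021609 + 0.035721 + 0.035721 + 0.028224 = 0.171212 (working shown to 6 dp, full precision carried).
To 4 decimal places, D = 0.1712.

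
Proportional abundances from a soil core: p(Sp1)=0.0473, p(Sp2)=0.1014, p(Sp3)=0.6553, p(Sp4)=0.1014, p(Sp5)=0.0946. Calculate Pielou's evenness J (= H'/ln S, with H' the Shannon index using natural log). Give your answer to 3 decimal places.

H' = −Σ pᵢ ln pᵢ = −((-0.14432) + (-0.23207) + (-0.27697) + (-0.23207) + (-0.22308)) = 1.10852 (working shown to 5 dp, full precision carried).
With S = 5 species, ln S = 1.60944, so J = 1.10852/1.60944 = 0.68876, i.e. 0.689 to 3 decimal places.

0.689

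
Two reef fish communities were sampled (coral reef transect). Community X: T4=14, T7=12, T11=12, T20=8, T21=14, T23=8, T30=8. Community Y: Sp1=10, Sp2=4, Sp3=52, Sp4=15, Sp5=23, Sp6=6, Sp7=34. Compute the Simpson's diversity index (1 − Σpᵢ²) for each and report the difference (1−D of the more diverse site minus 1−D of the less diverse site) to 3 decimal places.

0.079

Community X: N=76, proportions 0.18421, 0.15789, 0.15789, 0.10526, 0.18421, 0.10526, 0.10526, giving 1−D = 0.84903 (working shown to 5 dp, full precision carried).
Community Y: N=144, proportions 0.06944, 0.02778, 0.36111, 0.10417, 0.15972, 0.04167, 0.23611, giving 1−D = 0.77016.
Difference = |0.84903 − 0.77016| = 0.07887, i.e. 0.079 to 3 decimal places.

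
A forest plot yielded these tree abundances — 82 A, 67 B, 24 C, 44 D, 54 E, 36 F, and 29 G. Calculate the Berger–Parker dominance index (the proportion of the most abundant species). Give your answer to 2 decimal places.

0.24

Total N = 82+67+24+44+54+36+29 = 336, so the proportions are 0.244, 0.1994, 0.0714, 0.131, 0.1607, 0.1071, 0.0863 (working shown to 4 dp, full precision carried).
The largest proportion is 0.244, i.e. d = 0.24 to 2 decimal places.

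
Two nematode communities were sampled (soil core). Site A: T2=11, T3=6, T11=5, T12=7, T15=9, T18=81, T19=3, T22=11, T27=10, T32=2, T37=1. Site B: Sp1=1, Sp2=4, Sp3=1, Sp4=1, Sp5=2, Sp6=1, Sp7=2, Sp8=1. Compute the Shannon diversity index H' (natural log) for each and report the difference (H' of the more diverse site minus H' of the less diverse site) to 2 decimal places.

0.29

Site A: N=146, proportions 0.0753, 0.0411, 0.0342, 0.0479, 0.0616, 0.5548, 0.0205, 0.0753, 0.0685, 0.0137, 0.0068, giving H' = 1.6370 (working shown to 4 dp, full precision carried).
Site B: N=13, proportions 0.0769, 0.3077, 0.0769, 0.0769, 0.1538, 0.0769, 0.1538, 0.0769, giving H' = 1.9251.
Difference = |1.6370 − 1.9251| = 0.2881, i.e. 0.29 to 2 decimal places.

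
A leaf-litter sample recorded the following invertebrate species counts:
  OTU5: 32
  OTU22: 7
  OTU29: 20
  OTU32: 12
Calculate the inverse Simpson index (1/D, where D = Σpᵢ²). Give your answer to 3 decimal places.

3.118

Total N = 32+7+20+12 = 71, so the proportions are 0.450704, 0.098592, 0.28169, 0.169014 (working shown to 6 dp, full precision carried).
D = 0.450704² + 0.098592² + 0.28169² + 0.169014² = 0.203134 + 0.009720 + 0.079349 + 0.028566 = 0.320770.
So 1/D = 3.11750, i.e. 3.118 to 3 decimal places.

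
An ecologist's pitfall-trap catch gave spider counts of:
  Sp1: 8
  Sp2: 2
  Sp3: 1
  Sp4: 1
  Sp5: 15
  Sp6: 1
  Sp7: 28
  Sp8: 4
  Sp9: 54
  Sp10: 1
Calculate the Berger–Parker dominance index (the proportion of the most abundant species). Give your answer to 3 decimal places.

Total N = 8+2+1+1+15+1+28+4+54+1 = 115, so the proportions are 0.06957, 0.01739, 0.0087, 0.0087, 0.13043, 0.0087, 0.24348, 0.03478, 0.46957, 0.0087 (working shown to 5 dp, full precision carried).
The largest proportion is 0.46957, i.e. d = 0.470 to 3 decimal places.

0.470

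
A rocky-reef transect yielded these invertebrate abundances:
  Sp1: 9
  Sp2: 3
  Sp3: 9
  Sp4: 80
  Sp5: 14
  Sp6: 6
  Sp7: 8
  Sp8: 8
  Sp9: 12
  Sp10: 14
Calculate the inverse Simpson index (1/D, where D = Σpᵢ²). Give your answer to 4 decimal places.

Total N = 9+3+9+80+14+6+8+8+12+14 = 163, so the proportions are 0.05521472, 0.01840491, 0.05521472, 0.49079755, 0.08588957, 0.03680982, 0.04907975, 0.04907975, 0.07361963, 0.08588957 (working shown to 8 dp, full precision carried).
D = 0.05521472² + 0.01840491² + 0.05521472² + 0.49079755² + 0.08588957² + 0.03680982² + 0.04907975² + 0.04907975² + 0.07361963² + 0.08588957² = 0.00304867 + 0.00033874 + 0.00304867 + 0.24088223 + 0.00737702 + 0.00135496 + 0.00240882 + 0.00240882 + 0.00541985 + 0.00737702 = 0.27366480.
So 1/D = 3.654105, i.e. 3.6541 to 4 decimal places.

3.6541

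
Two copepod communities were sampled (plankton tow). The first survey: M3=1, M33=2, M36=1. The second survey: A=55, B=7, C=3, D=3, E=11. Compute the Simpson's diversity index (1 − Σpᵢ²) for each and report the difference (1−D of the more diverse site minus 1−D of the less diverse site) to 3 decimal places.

0.140

The first survey: N=4, proportions 0.25, 0.5, 0.25, giving 1−D = 0.62500 (working shown to 5 dp, full precision carried).
The second survey: N=79, proportions 0.6962, 0.08861, 0.03797, 0.03797, 0.13924, giving 1−D = 0.48518.
Difference = |0.62500 − 0.48518| = 0.13982, i.e. 0.140 to 3 decimal places.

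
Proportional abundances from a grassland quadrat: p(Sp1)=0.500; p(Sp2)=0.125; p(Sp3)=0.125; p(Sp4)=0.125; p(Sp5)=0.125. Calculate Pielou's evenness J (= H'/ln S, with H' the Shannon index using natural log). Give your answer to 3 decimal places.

H' = −Σ pᵢ ln pᵢ = −((-0.34657) + (-0.25993) + (-0.25993) + (-0.25993) + (-0.25993)) = 1.38629 (working shown to 5 dp, full precision carried).
With S = 5 species, ln S = 1.60944, so J = 1.38629/1.60944 = 0.86135, i.e. 0.861 to 3 decimal places.

0.861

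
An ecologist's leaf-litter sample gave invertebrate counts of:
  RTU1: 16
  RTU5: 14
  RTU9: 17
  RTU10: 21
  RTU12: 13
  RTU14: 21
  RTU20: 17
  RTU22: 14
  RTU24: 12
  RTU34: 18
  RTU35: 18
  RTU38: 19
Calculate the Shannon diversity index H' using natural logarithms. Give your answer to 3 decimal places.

2.470

Total N = 16+14+17+21+13+21+17+14+12+18+18+19 = 200, so the proportions are 0.08, 0.07, 0.085, 0.105, 0.065, 0.105, 0.085, 0.07, 0.06, 0.09, 0.09, 0.095 (working shown to 5 dp, full precision carried).
Each pᵢ ln pᵢ term: 0.08×(-2.52573)=-0.20206, 0.07×(-2.65926)=-0.18615, 0.085×(-2.46510)=-0.20953, 0.105×(-2.25379)=-0.23665, 0.065×(-2.73337)=-0.17767, 0.105×(-2.25379)=-0.23665, 0.085×(-2.46510)=-0.20953, 0.07×(-2.65926)=-0.18615, 0.06×(-2.81341)=-0.16880, 0.09×(-2.40795)=-0.21672, 0.09×(-2.40795)=-0.21672, 0.095×(-2.35388)=-0.22362.
Sum = -2.47024, so H' = 2.470.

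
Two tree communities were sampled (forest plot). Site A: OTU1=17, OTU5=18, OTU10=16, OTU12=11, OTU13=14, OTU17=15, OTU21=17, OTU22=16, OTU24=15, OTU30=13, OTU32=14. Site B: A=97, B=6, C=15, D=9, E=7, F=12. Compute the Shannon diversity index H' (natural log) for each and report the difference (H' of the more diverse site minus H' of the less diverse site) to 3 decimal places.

Site A: N=166, proportions 0.10241, 0.108434, 0.096386, 0.066265, 0.084337, 0.090361, 0.10241, 0.096386, 0.090361, 0.078313, 0.084337, giving H' = 2.389487 (working shown to 6 dp, full precision carried).
Site B: N=146, proportions 0.664384, 0.041096, 0.10274, 0.061644, 0.047945, 0.082192, giving H' = 1.159404.
Difference = |2.389487 − 1.159404| = 1.230083, i.e. 1.230 to 3 decimal places.

1.230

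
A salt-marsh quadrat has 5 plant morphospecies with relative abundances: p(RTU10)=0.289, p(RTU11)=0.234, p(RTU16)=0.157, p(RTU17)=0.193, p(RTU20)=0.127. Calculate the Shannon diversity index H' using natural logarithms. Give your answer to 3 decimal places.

Each pᵢ ln pᵢ term (working shown to 5 dp, full precision carried): 0.289×(-1.24133)=-0.35874, 0.234×(-1.45243)=-0.33987, 0.157×(-1.85151)=-0.29069, 0.193×(-1.64507)=-0.31750, 0.127×(-2.06357)=-0.26207.
Sum = -1.56887, so H' = 1.569.

1.569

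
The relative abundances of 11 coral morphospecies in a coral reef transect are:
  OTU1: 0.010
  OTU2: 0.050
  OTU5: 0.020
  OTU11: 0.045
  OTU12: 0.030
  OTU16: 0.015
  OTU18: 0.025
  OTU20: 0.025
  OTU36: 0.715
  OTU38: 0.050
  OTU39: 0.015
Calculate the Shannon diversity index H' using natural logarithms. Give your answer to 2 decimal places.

Each pᵢ ln pᵢ term (working shown to 4 dp, full precision carried): 0.01×(-4.6052)=-0.0461, 0.05×(-2.9957)=-0.1498, 0.02×(-3.9120)=-0.0782, 0.045×(-3.1011)=-0.1395, 0.03×(-3.5066)=-0.1052, 0.015×(-4.1997)=-0.0630, 0.025×(-3.6889)=-0.0922, 0.025×(-3.6889)=-0.0922, 0.715×(-0.3355)=-0.2399, 0.05×(-2.9957)=-0.1498, 0.015×(-4.1997)=-0.0630.
Sum = -1.2189, so H' = 1.22.

1.22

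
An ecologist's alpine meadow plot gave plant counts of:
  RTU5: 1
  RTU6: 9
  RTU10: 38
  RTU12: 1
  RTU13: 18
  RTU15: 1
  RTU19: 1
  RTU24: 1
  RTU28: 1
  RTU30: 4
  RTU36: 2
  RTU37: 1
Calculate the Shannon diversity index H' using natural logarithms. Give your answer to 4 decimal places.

1.5752

Total N = 1+9+38+1+18+1+1+1+1+4+2+1 = 78, so the proportions are 0.0128205, 0.1153846, 0.4871795, 0.0128205, 0.2307692, 0.0128205, 0.0128205, 0.0128205, 0.0128205, 0.0512821, 0.025641, 0.0128205 (working shown to 7 dp, full precision carried).
Each pᵢ ln pᵢ term: 0.0128205×(-4.3567088)=-0.0558552, 0.1153846×(-2.1594842)=-0.2491713, 0.4871795×(-0.7191227)=-0.3503418, 0.0128205×(-4.3567088)=-0.0558552, 0.2307692×(-1.4663371)=-0.3383855, 0.0128205×(-4.3567088)=-0.0558552, 0.0128205×(-4.3567088)=-0.0558552, 0.0128205×(-4.3567088)=-0.0558552, 0.0128205×(-4.3567088)=-0.0558552, 0.0512821×(-2.9704145)=-0.1523289, 0.025641×(-3.6635616)=-0.0939375, 0.0128205×(-4.3567088)=-0.0558552.
Sum = -1.5751517, so H' = 1.5752.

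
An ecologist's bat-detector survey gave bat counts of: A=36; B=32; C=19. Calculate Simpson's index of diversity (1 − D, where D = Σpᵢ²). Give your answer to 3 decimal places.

Total N = 36+32+19 = 87, so the proportions are 0.41379, 0.36782, 0.21839 (working shown to 5 dp, full precision carried).
D = 0.41379² + 0.36782² + 0.21839² = 0.17122 + 0.13529 + 0.04769 = 0.35421.
So 1 − D = 0.64579, i.e. 0.646 to 3 decimal places.

0.646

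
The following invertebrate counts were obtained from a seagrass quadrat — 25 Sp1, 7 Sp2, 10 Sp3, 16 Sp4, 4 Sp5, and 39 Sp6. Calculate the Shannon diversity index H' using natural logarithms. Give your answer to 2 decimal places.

1.55

Total N = 25+7+10+16+4+39 = 101, so the proportions are 0.2475, 0.0693, 0.099, 0.1584, 0.0396, 0.3861 (working shown to 4 dp, full precision carried).
Each pᵢ ln pᵢ term: 0.2475×(-1.3962)=-0.3456, 0.0693×(-2.6692)=-0.1850, 0.099×(-2.3125)=-0.2290, 0.1584×(-1.8425)=-0.2919, 0.0396×(-3.2288)=-0.1279, 0.3861×(-0.9516)=-0.3674.
Sum = -1.5468, so H' = 1.55.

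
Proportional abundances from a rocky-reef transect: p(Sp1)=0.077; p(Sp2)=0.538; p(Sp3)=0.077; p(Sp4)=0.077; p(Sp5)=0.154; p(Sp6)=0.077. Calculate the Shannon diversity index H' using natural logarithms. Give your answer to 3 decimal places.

1.411

Each pᵢ ln pᵢ term (working shown to 5 dp, full precision carried): 0.077×(-2.56395)=-0.19742, 0.538×(-0.61990)=-0.33350, 0.077×(-2.56395)=-0.19742, 0.077×(-2.56395)=-0.19742, 0.154×(-1.87080)=-0.28810, 0.077×(-2.56395)=-0.19742.
Sum = -1.41130, so H' = 1.411.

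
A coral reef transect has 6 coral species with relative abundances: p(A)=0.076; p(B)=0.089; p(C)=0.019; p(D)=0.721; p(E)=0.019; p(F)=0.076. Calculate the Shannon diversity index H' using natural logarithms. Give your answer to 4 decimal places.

0.9935

Each pᵢ ln pᵢ term (working shown to 6 dp, full precision carried): 0.076×(-2.577022)=-0.195854, 0.089×(-2.419119)=-0.215302, 0.019×(-3.963316)=-0.075303, 0.721×(-0.327116)=-0.235851, 0.019×(-3.963316)=-0.075303, 0.076×(-2.577022)=-0.195854.
Sum = -0.993466, so H' = 0.9935.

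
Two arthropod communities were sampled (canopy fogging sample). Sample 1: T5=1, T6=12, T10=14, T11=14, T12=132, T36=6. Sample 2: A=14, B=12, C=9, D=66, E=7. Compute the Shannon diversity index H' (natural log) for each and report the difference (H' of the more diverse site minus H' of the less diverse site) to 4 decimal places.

Sample 1: N=179, proportions 0.005587, 0.067039, 0.078212, 0.078212, 0.73743, 0.03352, giving H' = 0.947202 (working shown to 6 dp, full precision carried).
Sample 2: N=108, proportions 0.12963, 0.111111, 0.083333, 0.611111, 0.064815, giving H' = 1.194360.
Difference = |0.947202 − 1.194360| = 0.247158, i.e. 0.2472 to 4 decimal places.

0.2472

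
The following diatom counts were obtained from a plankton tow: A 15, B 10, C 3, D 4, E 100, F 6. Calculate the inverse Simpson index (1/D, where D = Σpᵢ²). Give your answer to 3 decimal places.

Total N = 15+10+3+4+100+6 = 138, so the proportions are 0.108696, 0.072464, 0.021739, 0.028986, 0.724638, 0.043478 (working shown to 6 dp, full precision carried).
D = 0.108696² + 0.072464² + 0.021739² + 0.028986² + 0.724638² + 0.043478² = 0.011815 + 0.005251 + 0.000473 + 0.000840 + 0.525100 + 0.001890 = 0.545369.
So 1/D = 1.83362, i.e. 1.834 to 3 decimal places.

1.834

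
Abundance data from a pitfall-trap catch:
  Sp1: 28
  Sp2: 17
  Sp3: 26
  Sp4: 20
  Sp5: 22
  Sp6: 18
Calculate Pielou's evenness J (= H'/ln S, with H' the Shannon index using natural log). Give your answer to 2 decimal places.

Total N = 28+17+26+20+22+18 = 131, so the proportions are 0.2137, 0.1298, 0.1985, 0.1527, 0.1679, 0.1374 (working shown to 4 dp, full precision carried).
H' = −Σ pᵢ ln pᵢ = −((-0.3298) + (-0.2650) + (-0.3210) + (-0.2869) + (-0.2996) + (-0.2727)) = 1.7750.
With S = 6 species, ln S = 1.7918, so J = 1.7750/1.7918 = 0.9907, i.e. 0.99 to 2 decimal places.

0.99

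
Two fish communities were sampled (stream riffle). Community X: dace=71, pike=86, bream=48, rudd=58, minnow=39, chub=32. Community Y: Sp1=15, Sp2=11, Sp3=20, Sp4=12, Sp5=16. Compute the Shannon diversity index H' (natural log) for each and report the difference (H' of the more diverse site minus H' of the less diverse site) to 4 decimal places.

Community X: N=334, proportions 0.212575, 0.257485, 0.143713, 0.173653, 0.116766, 0.095808, giving H' = 1.736800 (working shown to 6 dp, full precision carried).
Community Y: N=74, proportions 0.202703, 0.148649, 0.27027, 0.162162, 0.216216, giving H' = 1.586598.
Difference = |1.736800 − 1.586598| = 0.150202, i.e. 0.1502 to 4 decimal places.

0.1502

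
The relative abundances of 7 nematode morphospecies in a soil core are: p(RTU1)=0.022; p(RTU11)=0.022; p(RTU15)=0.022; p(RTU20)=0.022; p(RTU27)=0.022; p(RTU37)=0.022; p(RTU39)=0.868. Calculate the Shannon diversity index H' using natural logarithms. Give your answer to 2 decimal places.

0.63

Each pᵢ ln pᵢ term (working shown to 4 dp, full precision carried): 0.022×(-3.8167)=-0.0840, 0.022×(-3.8167)=-0.0840, 0.022×(-3.8167)=-0.0840, 0.022×(-3.8167)=-0.0840, 0.022×(-3.8167)=-0.0840, 0.022×(-3.8167)=-0.0840, 0.868×(-0.1416)=-0.1229.
Sum = -0.6267, so H' = 0.63.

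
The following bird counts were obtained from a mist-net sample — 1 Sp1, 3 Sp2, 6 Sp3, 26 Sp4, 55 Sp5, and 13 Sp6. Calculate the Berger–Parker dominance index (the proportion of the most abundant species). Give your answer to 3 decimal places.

0.529

Total N = 1+3+6+26+55+13 = 104, so the proportions are 0.00962, 0.02885, 0.05769, 0.25, 0.52885, 0.125 (working shown to 5 dp, full precision carried).
The largest proportion is 0.52885, i.e. d = 0.529 to 3 decimal places.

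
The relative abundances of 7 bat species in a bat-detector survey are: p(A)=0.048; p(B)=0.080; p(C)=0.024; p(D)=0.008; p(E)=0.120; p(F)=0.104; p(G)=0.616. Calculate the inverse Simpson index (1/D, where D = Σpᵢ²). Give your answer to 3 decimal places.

D = 0.048² + 0.08² + 0.024² + 0.008² + 0.12² + 0.104² + 0.616² = 0.002304 + 0.006400 + 0.000576 + 0.000064 + 0.014400 + 0.010816 + 0.379456 = 0.414016 (working shown to 6 dp, full precision carried).
So 1/D = 2.41537, i.e. 2.415 to 3 decimal places.

2.415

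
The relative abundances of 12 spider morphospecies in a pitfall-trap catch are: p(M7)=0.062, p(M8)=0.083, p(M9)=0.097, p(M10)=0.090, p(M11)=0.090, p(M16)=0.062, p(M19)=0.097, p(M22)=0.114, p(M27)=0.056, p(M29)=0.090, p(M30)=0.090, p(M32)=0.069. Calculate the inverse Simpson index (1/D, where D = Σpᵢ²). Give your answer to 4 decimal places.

D = 0.062² + 0.083² + 0.097² + 0.09² + 0.09² + 0.062² + 0.097² + 0.114² + 0.056² + 0.09² + 0.09² + 0.069² = 0.003844000 + 0.006889000 + 0.009409000 + 0.008100000 + 0.008100000 + 0.003844000 + 0.009409000 + 0.012996000 + 0.003136000 + 0.008100000 + 0.008100000 + 0.004761000 = 0.086688000 (working shown to 9 dp, full precision carried).
So 1/D = 11.535622, i.e. 11.5356 to 4 decimal places.

11.5356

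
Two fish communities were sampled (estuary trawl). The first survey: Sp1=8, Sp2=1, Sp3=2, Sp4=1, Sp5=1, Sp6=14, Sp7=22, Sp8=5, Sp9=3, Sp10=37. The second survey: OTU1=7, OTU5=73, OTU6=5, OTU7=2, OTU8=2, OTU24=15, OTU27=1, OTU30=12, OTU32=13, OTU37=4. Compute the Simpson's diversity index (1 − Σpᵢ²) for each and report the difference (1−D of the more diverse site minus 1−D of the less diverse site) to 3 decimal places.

0.088

The first survey: N=94, proportions 0.08511, 0.01064, 0.02128, 0.01064, 0.01064, 0.14894, 0.23404, 0.05319, 0.03191, 0.39362, giving 1−D = 0.75622 (working shown to 5 dp, full precision carried).
The second survey: N=134, proportions 0.05224, 0.54478, 0.03731, 0.01493, 0.01493, 0.11194, 0.00746, 0.08955, 0.09701, 0.02985, giving 1−D = 0.66774.
Difference = |0.75622 − 0.66774| = 0.08848, i.e. 0.088 to 3 decimal places.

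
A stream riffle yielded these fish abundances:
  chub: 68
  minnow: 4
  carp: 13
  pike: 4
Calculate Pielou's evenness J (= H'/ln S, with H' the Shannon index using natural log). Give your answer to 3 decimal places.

Total N = 68+4+13+4 = 89, so the proportions are 0.76404, 0.04494, 0.14607, 0.04494 (working shown to 5 dp, full precision carried).
H' = −Σ pᵢ ln pᵢ = −((-0.20563) + (-0.13943) + (-0.28099) + (-0.13943)) = 0.76548.
With S = 4 species, ln S = 1.38629, so J = 0.76548/1.38629 = 0.55217, i.e. 0.552 to 3 decimal places.

0.552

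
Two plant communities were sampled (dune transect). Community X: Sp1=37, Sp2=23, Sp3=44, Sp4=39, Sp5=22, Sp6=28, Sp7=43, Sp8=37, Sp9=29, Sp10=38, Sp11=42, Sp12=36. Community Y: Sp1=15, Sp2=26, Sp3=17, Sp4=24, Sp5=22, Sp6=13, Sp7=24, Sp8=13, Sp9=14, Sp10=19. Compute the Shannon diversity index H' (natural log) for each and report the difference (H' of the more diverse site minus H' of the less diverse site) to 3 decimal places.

Community X: N=418, proportions 0.08852, 0.05502, 0.10526, 0.0933, 0.05263, 0.06699, 0.10287, 0.08852, 0.06938, 0.09091, 0.10048, 0.08612, giving H' = 2.46225 (working shown to 5 dp, full precision carried).
Community Y: N=187, proportions 0.08021, 0.13904, 0.09091, 0.12834, 0.11765, 0.06952, 0.12834, 0.06952, 0.07487, 0.1016, giving H' = 2.27055.
Difference = |2.46225 − 2.27055| = 0.19170, i.e. 0.192 to 3 decimal places.

0.192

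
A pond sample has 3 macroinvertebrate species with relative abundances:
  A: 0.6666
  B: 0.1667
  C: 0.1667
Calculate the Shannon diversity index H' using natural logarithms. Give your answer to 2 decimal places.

0.87

Each pᵢ ln pᵢ term (working shown to 4 dp, full precision carried): 0.6666×(-0.4056)=-0.2703, 0.1667×(-1.7916)=-0.2987, 0.1667×(-1.7916)=-0.2987.
Sum = -0.8677, so H' = 0.87.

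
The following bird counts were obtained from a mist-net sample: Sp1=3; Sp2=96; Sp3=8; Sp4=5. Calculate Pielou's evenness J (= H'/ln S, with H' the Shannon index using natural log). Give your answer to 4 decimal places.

0.4014

Total N = 3+96+8+5 = 112, so the proportions are 0.026786, 0.857143, 0.071429, 0.044643 (working shown to 6 dp, full precision carried).
H' = −Σ pᵢ ln pᵢ = −((-0.096961) + (-0.132129) + (-0.188504) + (-0.138797)) = 0.556392.
With S = 4 species, ln S = 1.386294, so J = 0.556392/1.386294 = 0.401352, i.e. 0.4014 to 4 decimal places.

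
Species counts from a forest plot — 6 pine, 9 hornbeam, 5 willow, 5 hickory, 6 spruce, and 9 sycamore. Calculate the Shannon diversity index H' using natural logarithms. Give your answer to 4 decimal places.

1.7602

Total N = 6+9+5+5+6+9 = 40, so the proportions are 0.15, 0.225, 0.125, 0.125, 0.15, 0.225 (working shown to 6 dp, full precision carried).
Each pᵢ ln pᵢ term: 0.15×(-1.897120)=-0.284568, 0.225×(-1.491655)=-0.335622, 0.125×(-2.079442)=-0.259930, 0.125×(-2.079442)=-0.259930, 0.15×(-1.897120)=-0.284568, 0.225×(-1.491655)=-0.335622.
Sum = -1.760241, so H' = 1.7602.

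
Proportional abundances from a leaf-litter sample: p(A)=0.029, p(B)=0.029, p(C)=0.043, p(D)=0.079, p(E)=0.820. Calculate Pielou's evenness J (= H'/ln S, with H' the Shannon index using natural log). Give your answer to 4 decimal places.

H' = −Σ pᵢ ln pᵢ = −((-0.102673) + (-0.102673) + (-0.135302) + (-0.200526) + (-0.162730)) = 0.703905 (working shown to 6 dp, full precision carried).
With S = 5 species, ln S = 1.609438, so J = 0.703905/1.609438 = 0.437361, i.e. 0.4374 to 4 decimal places.

0.4374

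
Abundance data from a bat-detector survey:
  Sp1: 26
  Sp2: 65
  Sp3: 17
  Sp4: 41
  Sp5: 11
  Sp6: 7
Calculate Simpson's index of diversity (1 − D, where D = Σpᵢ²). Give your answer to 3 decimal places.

Total N = 26+65+17+41+11+7 = 167, so the proportions are 0.15569, 0.38922, 0.1018, 0.24551, 0.06587, 0.04192 (working shown to 5 dp, full precision carried).
D = 0.15569² + 0.38922² + 0.1018² + 0.24551² + 0.06587² + 0.04192² = 0.02424 + 0.15149 + 0.01036 + 0.06027 + 0.00434 + 0.00176 = 0.25247.
So 1 − D = 0.74753, i.e. 0.748 to 3 decimal places.

0.748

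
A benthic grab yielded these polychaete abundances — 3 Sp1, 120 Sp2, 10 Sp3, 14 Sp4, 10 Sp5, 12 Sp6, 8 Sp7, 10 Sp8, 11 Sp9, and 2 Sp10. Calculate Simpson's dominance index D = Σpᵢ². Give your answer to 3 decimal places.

Total N = 3+120+10+14+10+12+8+10+11+2 = 200, so the proportions are 0.015, 0.6, 0.05, 0.07, 0.05, 0.06, 0.04, 0.05, 0.055, 0.01 (working shown to 5 dp, full precision carried).
D = 0.015² + 0.6² + 0.05² + 0.07² + 0.05² + 0.06² + 0.04² + 0.05² + 0.055² + 0.01² = 0.00022 + 0.36000 + 0.00250 + 0.00490 + 0.00250 + 0.00360 + 0.00160 + 0.00250 + 0.00302 + 0.00010 = 0.38095.
To 3 decimal places, D = 0.381.

0.381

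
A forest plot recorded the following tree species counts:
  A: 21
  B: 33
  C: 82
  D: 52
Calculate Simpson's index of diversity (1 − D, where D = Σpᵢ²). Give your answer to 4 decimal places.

0.6900

Total N = 21+33+82+52 = 188, so the proportions are 0.111702, 0.175532, 0.43617, 0.276596 (working shown to 6 dp, full precision carried).
D = 0.111702² + 0.175532² + 0.43617² + 0.276596² = 0.012477 + 0.030811 + 0.190244 + 0.076505 = 0.310038.
So 1 − D = 0.689962, i.e. 0.6900 to 4 decimal places.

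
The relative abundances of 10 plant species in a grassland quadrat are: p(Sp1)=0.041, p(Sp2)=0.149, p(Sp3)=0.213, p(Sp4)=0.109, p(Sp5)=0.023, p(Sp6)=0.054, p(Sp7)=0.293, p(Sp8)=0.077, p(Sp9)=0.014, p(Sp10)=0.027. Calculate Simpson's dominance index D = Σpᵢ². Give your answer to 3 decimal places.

D = 0.041² + 0.149² + 0.213² + 0.109² + 0.023² + 0.054² + 0.293² + 0.077² + 0.014² + 0.027² = 0.00168 + 0.02220 + 0.04537 + 0.01188 + 0.00053 + 0.00292 + 0.08585 + 0.00593 + 0.00020 + 0.00073 = 0.17728 (working shown to 5 dp, full precision carried).
To 3 decimal places, D = 0.177.

0.177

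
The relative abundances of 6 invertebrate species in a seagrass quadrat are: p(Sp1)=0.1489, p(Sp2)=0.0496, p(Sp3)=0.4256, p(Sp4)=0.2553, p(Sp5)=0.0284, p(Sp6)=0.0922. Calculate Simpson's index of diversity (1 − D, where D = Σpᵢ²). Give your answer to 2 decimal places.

0.72

D = 0.1489² + 0.0496² + 0.4256² + 0.2553² + 0.0284² + 0.0922² = 0.0222 + 0.0025 + 0.1811 + 0.0652 + 0.0008 + 0.0085 = 0.2803 (working shown to 4 dp, full precision carried).
So 1 − D = 0.7197, i.e. 0.72 to 2 decimal places.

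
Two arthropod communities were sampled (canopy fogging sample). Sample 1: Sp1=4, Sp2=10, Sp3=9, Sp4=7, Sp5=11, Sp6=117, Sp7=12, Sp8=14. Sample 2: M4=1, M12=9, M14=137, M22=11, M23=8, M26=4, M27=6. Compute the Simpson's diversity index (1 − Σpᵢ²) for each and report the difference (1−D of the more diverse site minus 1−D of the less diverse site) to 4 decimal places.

Sample 1: N=184, proportions 0.021739, 0.054348, 0.048913, 0.038043, 0.059783, 0.63587, 0.065217, 0.076087, giving 1−D = 0.574787 (working shown to 6 dp, full precision carried).
Sample 2: N=176, proportions 0.005682, 0.051136, 0.778409, 0.0625, 0.045455, 0.022727, 0.034091, giving 1−D = 0.383781.
Difference = |0.574787 − 0.383781| = 0.191006, i.e. 0.1910 to 4 decimal places.

0.1910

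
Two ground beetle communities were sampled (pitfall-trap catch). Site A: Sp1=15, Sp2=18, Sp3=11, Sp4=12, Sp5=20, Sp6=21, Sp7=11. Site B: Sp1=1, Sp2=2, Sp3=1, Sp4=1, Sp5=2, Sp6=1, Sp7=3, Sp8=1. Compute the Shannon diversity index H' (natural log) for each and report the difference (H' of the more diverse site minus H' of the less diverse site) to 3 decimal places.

0.066

Site A: N=108, proportions 0.138889, 0.166667, 0.101852, 0.111111, 0.185185, 0.194444, 0.101852, giving H' = 1.912968 (working shown to 6 dp, full precision carried).
Site B: N=12, proportions 0.083333, 0.166667, 0.083333, 0.083333, 0.166667, 0.083333, 0.25, 0.083333, giving H' = 1.979205.
Difference = |1.912968 − 1.979205| = 0.066237, i.e. 0.066 to 3 decimal places.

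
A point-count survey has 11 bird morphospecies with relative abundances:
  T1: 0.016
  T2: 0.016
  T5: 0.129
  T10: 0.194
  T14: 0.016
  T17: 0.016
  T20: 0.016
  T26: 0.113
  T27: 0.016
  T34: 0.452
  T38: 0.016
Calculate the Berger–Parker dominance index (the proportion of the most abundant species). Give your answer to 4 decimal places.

The largest proportion is 0.452, i.e. d = 0.4520 to 4 decimal places.

0.4520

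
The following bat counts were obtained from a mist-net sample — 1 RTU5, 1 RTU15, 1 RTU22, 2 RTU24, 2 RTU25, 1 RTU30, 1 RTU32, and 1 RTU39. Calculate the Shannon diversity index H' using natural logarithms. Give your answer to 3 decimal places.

2.025

Total N = 1+1+1+2+2+1+1+1 = 10, so the proportions are 0.1, 0.1, 0.1, 0.2, 0.2, 0.1, 0.1, 0.1 (working shown to 5 dp, full precision carried).
Each pᵢ ln pᵢ term: 0.1×(-2.30259)=-0.23026, 0.1×(-2.30259)=-0.23026, 0.1×(-2.30259)=-0.23026, 0.2×(-1.60944)=-0.32189, 0.2×(-1.60944)=-0.32189, 0.1×(-2.30259)=-0.23026, 0.1×(-2.30259)=-0.23026, 0.1×(-2.30259)=-0.23026.
Sum = -2.02533, so H' = 2.025.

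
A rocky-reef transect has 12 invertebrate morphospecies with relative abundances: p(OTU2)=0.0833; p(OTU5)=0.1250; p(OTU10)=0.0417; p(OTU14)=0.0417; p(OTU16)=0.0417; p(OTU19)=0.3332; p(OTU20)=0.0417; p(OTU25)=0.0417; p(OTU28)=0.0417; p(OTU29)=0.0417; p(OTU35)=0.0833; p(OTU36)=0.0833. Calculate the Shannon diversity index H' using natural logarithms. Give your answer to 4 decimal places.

2.1746

Each pᵢ ln pᵢ term (working shown to 6 dp, full precision carried): 0.0833×(-2.485307)=-0.207026, 0.125×(-2.079442)=-0.259930, 0.0417×(-3.177254)=-0.132491, 0.0417×(-3.177254)=-0.132491, 0.0417×(-3.177254)=-0.132491, 0.3332×(-1.099012)=-0.366191, 0.0417×(-3.177254)=-0.132491, 0.0417×(-3.177254)=-0.132491, 0.0417×(-3.177254)=-0.132491, 0.0417×(-3.177254)=-0.132491, 0.0833×(-2.485307)=-0.207026, 0.0833×(-2.485307)=-0.207026.
Sum = -2.174640, so H' = 2.1746.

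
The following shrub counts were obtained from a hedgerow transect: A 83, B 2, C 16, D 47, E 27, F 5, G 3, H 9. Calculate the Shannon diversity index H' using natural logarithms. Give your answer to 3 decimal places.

1.541

Total N = 83+2+16+47+27+5+3+9 = 192, so the proportions are 0.43229, 0.01042, 0.08333, 0.24479, 0.14062, 0.02604, 0.01562, 0.04688 (working shown to 5 dp, full precision carried).
Each pᵢ ln pᵢ term: 0.43229×(-0.83865)=-0.36254, 0.01042×(-4.56435)=-0.04755, 0.08333×(-2.48491)=-0.20708, 0.24479×(-1.40735)=-0.34451, 0.14062×(-1.96166)=-0.27586, 0.02604×(-3.64806)=-0.09500, 0.01562×(-4.15888)=-0.06498, 0.04688×(-3.06027)=-0.14345.
Sum = -1.54096, so H' = 1.541.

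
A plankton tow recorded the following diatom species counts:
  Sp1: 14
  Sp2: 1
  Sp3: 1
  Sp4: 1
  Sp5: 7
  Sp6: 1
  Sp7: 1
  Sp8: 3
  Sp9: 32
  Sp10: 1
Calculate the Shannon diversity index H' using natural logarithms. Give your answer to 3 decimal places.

1.470

Total N = 14+1+1+1+7+1+1+3+32+1 = 62, so the proportions are 0.22581, 0.01613, 0.01613, 0.01613, 0.1129, 0.01613, 0.01613, 0.04839, 0.51613, 0.01613 (working shown to 5 dp, full precision carried).
Each pᵢ ln pᵢ term: 0.22581×(-1.48808)=-0.33602, 0.01613×(-4.12713)=-0.06657, 0.01613×(-4.12713)=-0.06657, 0.01613×(-4.12713)=-0.06657, 0.1129×(-2.18122)=-0.24627, 0.01613×(-4.12713)=-0.06657, 0.01613×(-4.12713)=-0.06657, 0.04839×(-3.02852)=-0.14654, 0.51613×(-0.66140)=-0.34137, 0.01613×(-4.12713)=-0.06657.
Sum = -1.46959, so H' = 1.470.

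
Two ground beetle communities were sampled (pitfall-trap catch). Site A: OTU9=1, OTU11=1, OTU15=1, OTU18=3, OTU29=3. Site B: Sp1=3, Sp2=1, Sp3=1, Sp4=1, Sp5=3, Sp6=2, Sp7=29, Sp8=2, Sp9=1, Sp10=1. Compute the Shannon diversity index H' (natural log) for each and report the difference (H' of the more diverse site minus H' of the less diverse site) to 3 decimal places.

Site A: N=9, proportions 0.111111, 0.111111, 0.111111, 0.333333, 0.333333, giving H' = 1.464816 (working shown to 6 dp, full precision carried).
Site B: N=44, proportions 0.068182, 0.022727, 0.022727, 0.022727, 0.068182, 0.045455, 0.659091, 0.045455, 0.022727, 0.022727, giving H' = 1.352011.
Difference = |1.464816 − 1.352011| = 0.112805, i.e. 0.113 to 3 decimal places.

0.113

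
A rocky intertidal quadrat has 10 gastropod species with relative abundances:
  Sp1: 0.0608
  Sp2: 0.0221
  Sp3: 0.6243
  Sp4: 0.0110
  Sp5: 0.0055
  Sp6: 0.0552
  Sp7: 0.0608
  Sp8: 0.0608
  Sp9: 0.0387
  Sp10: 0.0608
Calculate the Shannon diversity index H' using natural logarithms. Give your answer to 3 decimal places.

Each pᵢ ln pᵢ term (working shown to 5 dp, full precision carried): 0.0608×(-2.80017)=-0.17025, 0.0221×(-3.81218)=-0.08425, 0.6243×(-0.47112)=-0.29412, 0.011×(-4.50986)=-0.04961, 0.0055×(-5.20301)=-0.02862, 0.0552×(-2.89679)=-0.15990, 0.0608×(-2.80017)=-0.17025, 0.0608×(-2.80017)=-0.17025, 0.0387×(-3.25192)=-0.12585, 0.0608×(-2.80017)=-0.17025.
Sum = -1.42335, so H' = 1.423.

1.423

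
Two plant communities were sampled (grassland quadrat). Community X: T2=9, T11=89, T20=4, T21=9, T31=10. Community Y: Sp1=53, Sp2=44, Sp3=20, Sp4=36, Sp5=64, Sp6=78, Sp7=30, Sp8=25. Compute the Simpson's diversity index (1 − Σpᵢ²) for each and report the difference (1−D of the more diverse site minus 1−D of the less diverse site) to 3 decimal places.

0.412

Community X: N=121, proportions 0.07438, 0.73554, 0.03306, 0.07438, 0.08264, giving 1−D = 0.44000 (working shown to 5 dp, full precision carried).
Community Y: N=350, proportions 0.15143, 0.12571, 0.05714, 0.10286, 0.18286, 0.22286, 0.08571, 0.07143, giving 1−D = 0.85187.
Difference = |0.44000 − 0.85187| = 0.41187, i.e. 0.412 to 3 decimal places.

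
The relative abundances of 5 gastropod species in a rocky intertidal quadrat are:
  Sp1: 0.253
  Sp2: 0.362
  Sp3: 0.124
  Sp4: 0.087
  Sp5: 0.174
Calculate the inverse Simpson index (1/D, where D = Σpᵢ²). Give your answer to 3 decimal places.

4.028

D = 0.253² + 0.362² + 0.124² + 0.087² + 0.174² = 0.0640090 + 0.1310440 + 0.0153760 + 0.0075690 + 0.0302760 = 0.2482740 (working shown to 7 dp, full precision carried).
So 1/D = 4.02781, i.e. 4.028 to 3 decimal places.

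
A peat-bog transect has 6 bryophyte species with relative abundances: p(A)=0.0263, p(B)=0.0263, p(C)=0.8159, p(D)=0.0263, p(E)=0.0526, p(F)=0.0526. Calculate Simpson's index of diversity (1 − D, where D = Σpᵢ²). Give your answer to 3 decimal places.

0.327

D = 0.0263² + 0.0263² + 0.8159² + 0.0263² + 0.0526² + 0.0526² = 0.00069 + 0.00069 + 0.66569 + 0.00069 + 0.00277 + 0.00277 = 0.67330 (working shown to 5 dp, full precision carried).
So 1 − D = 0.32670, i.e. 0.327 to 3 decimal places.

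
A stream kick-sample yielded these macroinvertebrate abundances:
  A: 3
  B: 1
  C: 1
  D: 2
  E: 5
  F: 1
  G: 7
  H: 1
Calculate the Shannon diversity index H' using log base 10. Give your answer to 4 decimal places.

0.7773

Total N = 3+1+1+2+5+1+7+1 = 21, so the proportions are 0.142857, 0.047619, 0.047619, 0.095238, 0.238095, 0.047619, 0.333333, 0.047619 (working shown to 6 dp, full precision carried).
Each pᵢ log₁₀ pᵢ term: 0.142857×(-0.845098)=-0.120728, 0.047619×(-1.322219)=-0.062963, 0.047619×(-1.322219)=-0.062963, 0.095238×(-1.021189)=-0.097256, 0.238095×(-0.623249)=-0.148393, 0.047619×(-1.322219)=-0.062963, 0.333333×(-0.477121)=-0.159040, 0.047619×(-1.322219)=-0.062963.
Sum = -0.777269, so H' = 0.7773.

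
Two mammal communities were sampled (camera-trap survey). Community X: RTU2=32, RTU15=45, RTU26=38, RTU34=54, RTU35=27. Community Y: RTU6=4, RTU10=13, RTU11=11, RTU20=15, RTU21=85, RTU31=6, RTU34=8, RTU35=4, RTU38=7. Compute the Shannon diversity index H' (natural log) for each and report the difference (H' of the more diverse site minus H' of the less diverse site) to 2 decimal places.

Community X: N=196, proportions 0.16327, 0.22959, 0.19388, 0.27551, 0.13776, giving H' = 1.58003 (working shown to 5 dp, full precision carried).
Community Y: N=153, proportions 0.02614, 0.08497, 0.0719, 0.09804, 0.55556, 0.03922, 0.05229, 0.02614, 0.04575, giving H' = 1.56596.
Difference = |1.58003 − 1.56596| = 0.01407, i.e. 0.01 to 2 decimal places.

0.01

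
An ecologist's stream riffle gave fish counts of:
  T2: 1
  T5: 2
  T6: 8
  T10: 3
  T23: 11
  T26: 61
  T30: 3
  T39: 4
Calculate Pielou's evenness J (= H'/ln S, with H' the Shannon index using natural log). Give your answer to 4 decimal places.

Total N = 1+2+8+3+11+61+3+4 = 93, so the proportions are 0.010753, 0.021505, 0.086022, 0.032258, 0.11828, 0.655914, 0.032258, 0.043011 (working shown to 6 dp, full precision carried).
H' = −Σ pᵢ ln pᵢ = −((-0.048738) + (-0.082569) + (-0.211024) + (-0.110774) + (-0.252492) + (-0.276616) + (-0.110774) + (-0.135325)) = 1.228311.
With S = 8 species, ln S = 2.079442, so J = 1.228311/2.079442 = 0.590693, i.e. 0.5907 to 4 decimal places.

0.5907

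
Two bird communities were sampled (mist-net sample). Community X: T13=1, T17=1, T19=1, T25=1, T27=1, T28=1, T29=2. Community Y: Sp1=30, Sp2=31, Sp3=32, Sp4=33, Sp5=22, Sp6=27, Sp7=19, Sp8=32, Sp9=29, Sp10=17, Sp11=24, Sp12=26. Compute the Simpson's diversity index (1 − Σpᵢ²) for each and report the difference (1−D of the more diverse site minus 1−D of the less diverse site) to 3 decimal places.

0.070

Community X: N=8, proportions 0.125, 0.125, 0.125, 0.125, 0.125, 0.125, 0.25, giving 1−D = 0.84375 (working shown to 5 dp, full precision carried).
Community Y: N=322, proportions 0.09317, 0.09627, 0.09938, 0.10248, 0.06832, 0.08385, 0.05901, 0.09938, 0.09006, 0.0528, 0.07453, 0.08075, giving 1−D = 0.91364.
Difference = |0.84375 − 0.91364| = 0.06989, i.e. 0.070 to 3 decimal places.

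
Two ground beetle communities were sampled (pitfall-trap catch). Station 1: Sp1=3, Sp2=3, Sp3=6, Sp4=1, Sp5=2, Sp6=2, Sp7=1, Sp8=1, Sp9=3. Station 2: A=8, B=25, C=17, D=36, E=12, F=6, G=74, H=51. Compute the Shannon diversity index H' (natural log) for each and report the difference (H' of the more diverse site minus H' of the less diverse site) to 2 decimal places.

0.23

Station 1: N=22, proportions 0.13636, 0.13636, 0.27273, 0.04545, 0.09091, 0.09091, 0.04545, 0.04545, 0.13636, giving H' = 2.02692 (working shown to 5 dp, full precision carried).
Station 2: N=229, proportions 0.03493, 0.10917, 0.07424, 0.15721, 0.0524, 0.0262, 0.32314, 0.22271, giving H' = 1.79236.
Difference = |2.02692 − 1.79236| = 0.23456, i.e. 0.23 to 2 decimal places.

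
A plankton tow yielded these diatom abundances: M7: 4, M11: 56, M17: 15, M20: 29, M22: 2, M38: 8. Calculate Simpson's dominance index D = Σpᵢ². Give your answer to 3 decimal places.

0.330

Total N = 4+56+15+29+2+8 = 114, so the proportions are 0.03509, 0.49123, 0.13158, 0.25439, 0.01754, 0.07018 (working shown to 5 dp, full precision carried).
D = 0.03509² + 0.49123² + 0.13158² + 0.25439² + 0.01754² + 0.07018² = 0.00123 + 0.24131 + 0.01731 + 0.06471 + 0.00031 + 0.00492 = 0.32979.
To 3 decimal places, D = 0.330.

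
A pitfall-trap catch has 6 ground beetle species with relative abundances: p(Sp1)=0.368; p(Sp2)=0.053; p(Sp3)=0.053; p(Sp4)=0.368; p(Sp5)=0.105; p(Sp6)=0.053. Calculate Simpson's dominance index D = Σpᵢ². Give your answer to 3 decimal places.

D = 0.368² + 0.053² + 0.053² + 0.368² + 0.105² + 0.053² = 0.13542 + 0.00281 + 0.00281 + 0.13542 + 0.01102 + 0.00281 = 0.29030 (working shown to 5 dp, full precision carried).
To 3 decimal places, D = 0.290.

0.290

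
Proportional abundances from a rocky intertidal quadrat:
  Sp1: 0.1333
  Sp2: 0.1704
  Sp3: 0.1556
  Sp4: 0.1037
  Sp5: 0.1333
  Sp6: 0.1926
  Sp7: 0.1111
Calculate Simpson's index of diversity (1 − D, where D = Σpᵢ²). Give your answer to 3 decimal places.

0.851

D = 0.1333² + 0.1704² + 0.1556² + 0.1037² + 0.1333² + 0.1926² + 0.1111² = 0.01777 + 0.02904 + 0.02421 + 0.01075 + 0.01777 + 0.03709 + 0.01234 = 0.14898 (working shown to 5 dp, full precision carried).
So 1 − D = 0.85102, i.e. 0.851 to 3 decimal places.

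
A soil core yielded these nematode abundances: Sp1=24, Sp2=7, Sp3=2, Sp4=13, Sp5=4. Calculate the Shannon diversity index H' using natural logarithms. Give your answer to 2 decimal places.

1.31

Total N = 24+7+2+13+4 = 50, so the proportions are 0.48, 0.14, 0.04, 0.26, 0.08 (working shown to 4 dp, full precision carried).
Each pᵢ ln pᵢ term: 0.48×(-0.7340)=-0.3523, 0.14×(-1.9661)=-0.2753, 0.04×(-3.2189)=-0.1288, 0.26×(-1.3471)=-0.3502, 0.08×(-2.5257)=-0.2021.
Sum = -1.3086, so H' = 1.31.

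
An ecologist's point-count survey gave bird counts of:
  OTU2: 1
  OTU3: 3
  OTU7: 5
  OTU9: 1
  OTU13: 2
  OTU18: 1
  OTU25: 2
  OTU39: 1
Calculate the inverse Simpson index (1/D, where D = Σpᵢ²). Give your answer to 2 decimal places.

Total N = 1+3+5+1+2+1+2+1 = 16, so the proportions are 0.0625, 0.1875, 0.3125, 0.0625, 0.125, 0.0625, 0.125, 0.0625 (working shown to 6 dp, full precision carried).
D = 0.0625² + 0.1875² + 0.3125² + 0.0625² + 0.125² + 0.0625² + 0.125² + 0.0625² = 0.003906 + 0.035156 + 0.097656 + 0.003906 + 0.015625 + 0.003906 + 0.015625 + 0.003906 = 0.179688.
So 1/D = 5.5652, i.e. 5.57 to 2 decimal places.

5.57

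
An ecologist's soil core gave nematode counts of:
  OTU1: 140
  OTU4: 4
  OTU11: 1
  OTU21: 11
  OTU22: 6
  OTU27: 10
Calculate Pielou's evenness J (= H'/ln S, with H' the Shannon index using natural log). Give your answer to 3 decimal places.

0.415

Total N = 140+4+1+11+6+10 = 172, so the proportions are 0.81395, 0.02326, 0.00581, 0.06395, 0.03488, 0.05814 (working shown to 5 dp, full precision carried).
H' = −Σ pᵢ ln pᵢ = −((-0.16755) + (-0.08747) + (-0.02993) + (-0.17585) + (-0.11706) + (-0.16540)) = 0.74326.
With S = 6 species, ln S = 1.79176, so J = 0.74326/1.79176 = 0.41482, i.e. 0.415 to 3 decimal places.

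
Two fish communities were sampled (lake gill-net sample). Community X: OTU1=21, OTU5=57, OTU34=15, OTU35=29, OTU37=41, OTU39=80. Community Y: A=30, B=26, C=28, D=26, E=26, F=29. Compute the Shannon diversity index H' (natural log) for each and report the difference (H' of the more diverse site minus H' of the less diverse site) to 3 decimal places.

0.147

Community X: N=243, proportions 0.08642, 0.23457, 0.06173, 0.11934, 0.16872, 0.32922, giving H' = 1.64335 (working shown to 5 dp, full precision carried).
Community Y: N=165, proportions 0.18182, 0.15758, 0.1697, 0.15758, 0.15758, 0.17576, giving H' = 1.79006.
Difference = |1.64335 − 1.79006| = 0.14671, i.e. 0.147 to 3 decimal places.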